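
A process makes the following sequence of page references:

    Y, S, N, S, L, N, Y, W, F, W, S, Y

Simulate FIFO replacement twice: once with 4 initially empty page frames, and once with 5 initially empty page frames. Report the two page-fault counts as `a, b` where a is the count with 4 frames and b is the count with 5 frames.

8, 7

4 frames: F F F . F . . F F . F F → 8 faults.
5 frames: F F F . F . . F F . . F → 7 faults.
7 < 8: adding a frame reduced faults, as is typical.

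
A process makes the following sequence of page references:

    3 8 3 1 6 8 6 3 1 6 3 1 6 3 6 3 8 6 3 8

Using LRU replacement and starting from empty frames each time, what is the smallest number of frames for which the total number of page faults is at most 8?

3

f=1: 20 faults
f=2: 16 faults
f=3: 8 faults
f=4: 4 faults
Smallest f with faults ≤ 8 is 3.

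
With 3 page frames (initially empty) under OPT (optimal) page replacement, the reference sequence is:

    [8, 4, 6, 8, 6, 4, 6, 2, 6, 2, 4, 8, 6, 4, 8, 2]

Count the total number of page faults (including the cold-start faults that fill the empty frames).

8 → miss, frames (8)
4 → miss, frames (8 4)
6 → miss, frames (8 4 6)
8 → hit
6 → hit
4 → hit
6 → hit
2 → miss, evict 8, frames (4 6 2)
6 → hit
2 → hit
4 → hit
8 → miss, evict 2, frames (4 6 8)
6 → hit
4 → hit
8 → hit
2 → miss, evict 8, frames (4 6 2)
Page faults: 6.

6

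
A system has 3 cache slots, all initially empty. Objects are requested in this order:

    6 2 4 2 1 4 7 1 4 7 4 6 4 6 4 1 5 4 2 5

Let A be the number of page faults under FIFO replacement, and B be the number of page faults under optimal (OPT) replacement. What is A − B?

2

Under FIFO: F F F . F . F . . . . F F . . F F . F . → 10 faults.
Under OPT: F F F . F . F . . . . F . . . . F . F . → 8 faults.
A − B = 10 − 8 = 2.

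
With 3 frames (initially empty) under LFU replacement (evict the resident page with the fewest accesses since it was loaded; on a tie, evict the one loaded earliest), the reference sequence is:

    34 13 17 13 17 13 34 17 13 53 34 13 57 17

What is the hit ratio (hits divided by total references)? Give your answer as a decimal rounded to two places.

34 -> fault, frames [34]
13 -> fault, frames [34, 13]
17 -> fault, frames [34, 13, 17]
13 -> hit
17 -> hit
13 -> hit
34 -> hit
17 -> hit
13 -> hit
53 -> fault, evict 34, frames [13, 17, 53]
34 -> fault, evict 53, frames [13, 17, 34]
13 -> hit
57 -> fault, evict 34, frames [13, 17, 57]
17 -> hit
Hits: 8 of 14 references → 8/14 = 0.5714.

0.57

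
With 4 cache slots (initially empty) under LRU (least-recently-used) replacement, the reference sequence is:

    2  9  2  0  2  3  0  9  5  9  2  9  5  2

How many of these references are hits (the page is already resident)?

8

2: miss, frames (2)
9: miss, frames (2 9)
2: hit
0: miss, frames (9 2 0)
2: hit
3: miss, frames (9 0 2 3)
0: hit
9: hit
5: miss, evict 2, frames (3 0 9 5)
9: hit
2: miss, evict 3, frames (0 5 9 2)
9: hit
5: hit
2: hit
Hits: 8.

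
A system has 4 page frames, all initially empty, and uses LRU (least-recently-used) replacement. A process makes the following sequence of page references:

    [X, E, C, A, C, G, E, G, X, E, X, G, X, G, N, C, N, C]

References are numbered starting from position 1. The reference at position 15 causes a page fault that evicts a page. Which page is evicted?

pos 1: X → fault, frames {X}
pos 2: E → fault, frames {X,E}
pos 3: C → fault, frames {X,E,C}
pos 4: A → fault, frames {X,E,C,A}
pos 5: C → hit
pos 6: G → fault, evict X, frames {E,A,C,G}
pos 7: E → hit
pos 8: G → hit
pos 9: X → fault, evict A, frames {C,E,G,X}
pos 10: E → hit
pos 11: X → hit
pos 12: G → hit
pos 13: X → hit
pos 14: G → hit
pos 15: N → fault, evict C, frames {E,X,G,N}
At position 15, page C is evicted.

C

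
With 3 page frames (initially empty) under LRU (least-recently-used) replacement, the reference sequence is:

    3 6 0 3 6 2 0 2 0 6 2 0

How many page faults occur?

3 → fault, frames {3}
6 → fault, frames {3,6}
0 → fault, frames {3,6,0}
3 → hit
6 → hit
2 → fault, evict 0, frames {3,6,2}
0 → fault, evict 3, frames {6,2,0}
2 → hit
0 → hit
6 → hit
2 → hit
0 → hit
Page faults: 5.

5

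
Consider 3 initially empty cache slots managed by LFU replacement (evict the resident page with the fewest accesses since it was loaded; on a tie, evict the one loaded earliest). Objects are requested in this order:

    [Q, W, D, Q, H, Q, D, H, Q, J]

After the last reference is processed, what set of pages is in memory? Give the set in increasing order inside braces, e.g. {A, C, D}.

{H, J, Q}

Q: miss, frames (Q)
W: miss, frames (Q W)
D: miss, frames (Q W D)
Q: hit
H: miss, evict W, frames (Q D H)
Q: hit
D: hit
H: hit
Q: hit
J: miss, evict D, frames (Q H J)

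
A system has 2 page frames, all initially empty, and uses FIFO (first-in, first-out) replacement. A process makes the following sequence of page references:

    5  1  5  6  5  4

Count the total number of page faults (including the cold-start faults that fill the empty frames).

5: miss, frames [5]
1: miss, frames [5, 1]
5: hit
6: miss, evict 5, frames [1, 6]
5: miss, evict 1, frames [6, 5]
4: miss, evict 6, frames [5, 4]
Page faults: 5.

5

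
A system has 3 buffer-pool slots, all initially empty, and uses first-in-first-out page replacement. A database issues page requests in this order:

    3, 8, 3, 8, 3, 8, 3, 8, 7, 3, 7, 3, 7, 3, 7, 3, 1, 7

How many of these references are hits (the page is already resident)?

14

3 -> fault, frames {3}
8 -> fault, frames {3,8}
3 -> hit
8 -> hit
3 -> hit
8 -> hit
3 -> hit
8 -> hit
7 -> fault, frames {3,8,7}
3 -> hit
7 -> hit
3 -> hit
7 -> hit
3 -> hit
7 -> hit
3 -> hit
1 -> fault, evict 3, frames {8,7,1}
7 -> hit
Hits: 14.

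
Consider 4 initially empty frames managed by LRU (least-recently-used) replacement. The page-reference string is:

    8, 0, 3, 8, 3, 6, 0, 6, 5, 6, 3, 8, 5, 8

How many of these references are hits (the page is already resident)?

8 -> fault, frames [8]
0 -> fault, frames [8, 0]
3 -> fault, frames [8, 0, 3]
8 -> hit
3 -> hit
6 -> fault, frames [0, 8, 3, 6]
0 -> hit
6 -> hit
5 -> fault, evict 8, frames [3, 0, 6, 5]
6 -> hit
3 -> hit
8 -> fault, evict 0, frames [5, 6, 3, 8]
5 -> hit
8 -> hit
Hits: 8.

8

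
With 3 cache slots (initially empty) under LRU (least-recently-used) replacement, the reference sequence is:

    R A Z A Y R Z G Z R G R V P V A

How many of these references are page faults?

R -> fault, frames {R}
A -> fault, frames {R,A}
Z -> fault, frames {R,A,Z}
A -> hit
Y -> fault, evict R, frames {Z,A,Y}
R -> fault, evict Z, frames {A,Y,R}
Z -> fault, evict A, frames {Y,R,Z}
G -> fault, evict Y, frames {R,Z,G}
Z -> hit
R -> hit
G -> hit
R -> hit
V -> fault, evict Z, frames {G,R,V}
P -> fault, evict G, frames {R,V,P}
V -> hit
A -> fault, evict R, frames {P,V,A}
Page faults: 10.

10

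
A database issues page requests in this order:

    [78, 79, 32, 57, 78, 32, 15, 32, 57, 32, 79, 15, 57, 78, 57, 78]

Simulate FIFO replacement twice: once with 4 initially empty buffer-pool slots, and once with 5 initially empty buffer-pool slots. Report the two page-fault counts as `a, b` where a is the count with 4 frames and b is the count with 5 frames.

6, 5

4 frames: F F F F . . F . . . . . . F . . → 6 faults.
5 frames: F F F F . . F . . . . . . . . . → 5 faults.
5 < 6: adding a frame reduced faults, as is typical.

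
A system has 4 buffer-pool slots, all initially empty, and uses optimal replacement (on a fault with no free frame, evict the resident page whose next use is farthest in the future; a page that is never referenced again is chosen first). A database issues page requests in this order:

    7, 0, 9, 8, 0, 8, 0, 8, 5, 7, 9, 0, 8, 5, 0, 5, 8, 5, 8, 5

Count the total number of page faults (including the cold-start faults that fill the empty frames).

6

7 → fault, frames (7)
0 → fault, frames (7 0)
9 → fault, frames (7 0 9)
8 → fault, frames (7 0 9 8)
0 → hit
8 → hit
0 → hit
8 → hit
5 → fault, evict 8, frames (7 0 9 5)
7 → hit
9 → hit
0 → hit
8 → fault, evict 9, frames (7 0 5 8)
5 → hit
0 → hit
5 → hit
8 → hit
5 → hit
8 → hit
5 → hit
Page faults: 6.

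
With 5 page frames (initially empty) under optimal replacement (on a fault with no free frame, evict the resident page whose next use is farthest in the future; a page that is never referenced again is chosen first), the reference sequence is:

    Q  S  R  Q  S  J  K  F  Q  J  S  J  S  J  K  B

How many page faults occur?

7

Q -> miss, frames {Q}
S -> miss, frames {Q,S}
R -> miss, frames {Q,S,R}
Q -> hit
S -> hit
J -> miss, frames {Q,S,R,J}
K -> miss, frames {Q,S,R,J,K}
F -> miss, evict R, frames {Q,S,J,K,F}
Q -> hit
J -> hit
S -> hit
J -> hit
S -> hit
J -> hit
K -> hit
B -> miss, evict F, frames {Q,S,J,K,B}
Page faults: 7.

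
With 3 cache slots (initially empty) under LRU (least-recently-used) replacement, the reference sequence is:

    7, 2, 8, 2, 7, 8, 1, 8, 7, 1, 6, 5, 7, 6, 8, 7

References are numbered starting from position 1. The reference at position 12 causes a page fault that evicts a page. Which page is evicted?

pos 1: 7 -> miss, frames (7)
pos 2: 2 -> miss, frames (7 2)
pos 3: 8 -> miss, frames (7 2 8)
pos 4: 2 -> hit
pos 5: 7 -> hit
pos 6: 8 -> hit
pos 7: 1 -> miss, evict 2, frames (7 8 1)
pos 8: 8 -> hit
pos 9: 7 -> hit
pos 10: 1 -> hit
pos 11: 6 -> miss, evict 8, frames (7 1 6)
pos 12: 5 -> miss, evict 7, frames (1 6 5)
At position 12, page 7 is evicted.

7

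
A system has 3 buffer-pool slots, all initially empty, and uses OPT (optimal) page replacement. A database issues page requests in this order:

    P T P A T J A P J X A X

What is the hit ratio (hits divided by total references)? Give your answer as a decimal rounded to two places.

P → fault, frames [P]
T → fault, frames [P, T]
P → hit
A → fault, frames [P, T, A]
T → hit
J → fault, evict T, frames [P, A, J]
A → hit
P → hit
J → hit
X → fault, evict J, frames [P, A, X]
A → hit
X → hit
Hits: 7 of 12 references → 7/12 = 0.5833.

0.58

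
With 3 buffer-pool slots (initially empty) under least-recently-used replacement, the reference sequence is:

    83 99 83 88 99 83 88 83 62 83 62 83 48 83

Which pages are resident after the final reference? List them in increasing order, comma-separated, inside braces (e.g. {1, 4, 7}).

83: fault, frames (83)
99: fault, frames (83 99)
83: hit
88: fault, frames (99 83 88)
99: hit
83: hit
88: hit
83: hit
62: fault, evict 99, frames (88 83 62)
83: hit
62: hit
83: hit
48: fault, evict 88, frames (62 83 48)
83: hit

{48, 62, 83}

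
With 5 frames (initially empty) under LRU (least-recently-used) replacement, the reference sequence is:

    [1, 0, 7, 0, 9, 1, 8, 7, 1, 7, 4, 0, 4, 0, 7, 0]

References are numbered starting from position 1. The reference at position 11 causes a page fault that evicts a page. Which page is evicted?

pos 1: 1 → fault, frames {1}
pos 2: 0 → fault, frames {1,0}
pos 3: 7 → fault, frames {1,0,7}
pos 4: 0 → hit
pos 5: 9 → fault, frames {1,7,0,9}
pos 6: 1 → hit
pos 7: 8 → fault, frames {7,0,9,1,8}
pos 8: 7 → hit
pos 9: 1 → hit
pos 10: 7 → hit
pos 11: 4 → fault, evict 0, frames {9,8,1,7,4}
At position 11, page 0 is evicted.

0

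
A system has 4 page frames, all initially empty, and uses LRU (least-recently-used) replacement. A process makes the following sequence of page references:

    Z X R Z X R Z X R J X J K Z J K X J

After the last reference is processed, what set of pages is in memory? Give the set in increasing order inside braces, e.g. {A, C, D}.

{J, K, X, Z}

Z → miss, frames [Z]
X → miss, frames [Z, X]
R → miss, frames [Z, X, R]
Z → hit
X → hit
R → hit
Z → hit
X → hit
R → hit
J → miss, frames [Z, X, R, J]
X → hit
J → hit
K → miss, evict Z, frames [R, X, J, K]
Z → miss, evict R, frames [X, J, K, Z]
J → hit
K → hit
X → hit
J → hit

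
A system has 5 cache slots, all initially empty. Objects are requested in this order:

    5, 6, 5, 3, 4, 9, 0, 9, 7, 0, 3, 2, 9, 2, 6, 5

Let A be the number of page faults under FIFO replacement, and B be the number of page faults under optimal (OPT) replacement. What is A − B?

Under FIFO: F F . F F F F . F . . F . . F F → 10 faults.
Under OPT: F F . F F F F . F . . F . . . F → 9 faults.
A − B = 10 − 9 = 1.

1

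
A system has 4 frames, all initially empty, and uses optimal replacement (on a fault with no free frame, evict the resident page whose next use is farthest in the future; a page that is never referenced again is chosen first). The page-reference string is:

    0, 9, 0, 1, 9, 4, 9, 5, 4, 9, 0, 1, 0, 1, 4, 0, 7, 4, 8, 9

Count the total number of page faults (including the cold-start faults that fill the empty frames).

8

0 -> miss, frames (0)
9 -> miss, frames (0 9)
0 -> hit
1 -> miss, frames (0 9 1)
9 -> hit
4 -> miss, frames (0 9 1 4)
9 -> hit
5 -> miss, evict 1, frames (0 9 4 5)
4 -> hit
9 -> hit
0 -> hit
1 -> miss, evict 5, frames (0 9 4 1)
0 -> hit
1 -> hit
4 -> hit
0 -> hit
7 -> miss, evict 1, frames (0 9 4 7)
4 -> hit
8 -> miss, evict 7, frames (0 9 4 8)
9 -> hit
Page faults: 8.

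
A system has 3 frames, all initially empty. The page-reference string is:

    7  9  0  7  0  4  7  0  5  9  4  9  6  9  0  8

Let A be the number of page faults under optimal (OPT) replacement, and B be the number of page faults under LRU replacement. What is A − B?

Under OPT: F F F . . F . . F F . . F . . F → 8 faults.
Under LRU: F F F . . F . . F F F . F . F F → 10 faults.
A − B = 8 − 10 = -2.

-2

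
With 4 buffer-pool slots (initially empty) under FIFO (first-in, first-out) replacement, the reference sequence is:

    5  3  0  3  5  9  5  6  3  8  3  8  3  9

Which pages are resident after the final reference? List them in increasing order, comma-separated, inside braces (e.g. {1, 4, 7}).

5: miss, frames [5]
3: miss, frames [5, 3]
0: miss, frames [5, 3, 0]
3: hit
5: hit
9: miss, frames [5, 3, 0, 9]
5: hit
6: miss, evict 5, frames [3, 0, 9, 6]
3: hit
8: miss, evict 3, frames [0, 9, 6, 8]
3: miss, evict 0, frames [9, 6, 8, 3]
8: hit
3: hit
9: hit

{3, 6, 8, 9}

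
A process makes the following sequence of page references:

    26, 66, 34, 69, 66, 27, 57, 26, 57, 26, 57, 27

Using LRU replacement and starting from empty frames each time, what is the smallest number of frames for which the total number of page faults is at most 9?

2

f=1: 12 faults
f=2: 9 faults
f=3: 7 faults
f=4: 7 faults
f=5: 7 faults
f=6: 6 faults
Smallest f with faults ≤ 9 is 2.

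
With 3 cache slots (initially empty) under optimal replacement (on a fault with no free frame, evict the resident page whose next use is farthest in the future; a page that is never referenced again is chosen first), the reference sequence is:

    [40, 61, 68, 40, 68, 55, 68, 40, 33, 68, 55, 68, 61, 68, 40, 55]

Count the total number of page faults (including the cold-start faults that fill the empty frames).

40: miss, frames {40}
61: miss, frames {40,61}
68: miss, frames {40,61,68}
40: hit
68: hit
55: miss, evict 61, frames {40,68,55}
68: hit
40: hit
33: miss, evict 40, frames {68,55,33}
68: hit
55: hit
68: hit
61: miss, evict 33, frames {68,55,61}
68: hit
40: miss, evict 61, frames {68,55,40}
55: hit
Page faults: 7.

7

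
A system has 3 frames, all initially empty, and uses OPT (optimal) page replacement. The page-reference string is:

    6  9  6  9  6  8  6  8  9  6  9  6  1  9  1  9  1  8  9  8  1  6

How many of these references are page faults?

6 → miss, frames (6)
9 → miss, frames (6 9)
6 → hit
9 → hit
6 → hit
8 → miss, frames (6 9 8)
6 → hit
8 → hit
9 → hit
6 → hit
9 → hit
6 → hit
1 → miss, evict 6, frames (9 8 1)
9 → hit
1 → hit
9 → hit
1 → hit
8 → hit
9 → hit
8 → hit
1 → hit
6 → miss, evict 1, frames (9 8 6)
Page faults: 5.

5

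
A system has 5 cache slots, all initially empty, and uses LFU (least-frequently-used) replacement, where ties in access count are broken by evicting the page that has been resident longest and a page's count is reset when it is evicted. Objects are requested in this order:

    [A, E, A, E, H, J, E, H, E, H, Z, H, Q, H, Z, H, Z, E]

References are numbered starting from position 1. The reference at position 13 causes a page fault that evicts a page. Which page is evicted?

J

pos 1: A -> miss, frames [A]
pos 2: E -> miss, frames [A, E]
pos 3: A -> hit
pos 4: E -> hit
pos 5: H -> miss, frames [A, E, H]
pos 6: J -> miss, frames [A, E, H, J]
pos 7: E -> hit
pos 8: H -> hit
pos 9: E -> hit
pos 10: H -> hit
pos 11: Z -> miss, frames [A, E, H, J, Z]
pos 12: H -> hit
pos 13: Q -> miss, evict J, frames [A, E, H, Z, Q]
At position 13, page J is evicted.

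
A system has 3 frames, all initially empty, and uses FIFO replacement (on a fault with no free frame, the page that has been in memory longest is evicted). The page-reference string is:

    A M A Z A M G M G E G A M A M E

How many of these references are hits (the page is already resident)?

A → fault, frames {A}
M → fault, frames {A,M}
A → hit
Z → fault, frames {A,M,Z}
A → hit
M → hit
G → fault, evict A, frames {M,Z,G}
M → hit
G → hit
E → fault, evict M, frames {Z,G,E}
G → hit
A → fault, evict Z, frames {G,E,A}
M → fault, evict G, frames {E,A,M}
A → hit
M → hit
E → hit
Hits: 9.

9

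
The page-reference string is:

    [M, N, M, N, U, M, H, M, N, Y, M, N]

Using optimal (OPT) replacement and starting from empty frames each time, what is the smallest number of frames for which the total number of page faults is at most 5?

3

f=1: 12 faults
f=2: 7 faults
f=3: 5 faults
f=4: 5 faults
f=5: 5 faults
Smallest f with faults ≤ 5 is 3.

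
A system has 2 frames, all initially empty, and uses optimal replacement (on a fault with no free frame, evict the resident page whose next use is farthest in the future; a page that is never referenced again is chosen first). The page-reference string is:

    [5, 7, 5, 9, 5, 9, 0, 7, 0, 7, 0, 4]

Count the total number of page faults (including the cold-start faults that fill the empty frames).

5: fault, frames [5]
7: fault, frames [5, 7]
5: hit
9: fault, evict 7, frames [5, 9]
5: hit
9: hit
0: fault, evict 9, frames [5, 0]
7: fault, evict 5, frames [0, 7]
0: hit
7: hit
0: hit
4: fault, evict 7, frames [0, 4]
Page faults: 6.

6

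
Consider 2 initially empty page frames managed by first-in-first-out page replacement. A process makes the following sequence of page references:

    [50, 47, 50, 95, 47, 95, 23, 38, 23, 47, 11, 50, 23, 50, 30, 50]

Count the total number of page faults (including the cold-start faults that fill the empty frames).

50 → miss, frames [50]
47 → miss, frames [50, 47]
50 → hit
95 → miss, evict 50, frames [47, 95]
47 → hit
95 → hit
23 → miss, evict 47, frames [95, 23]
38 → miss, evict 95, frames [23, 38]
23 → hit
47 → miss, evict 23, frames [38, 47]
11 → miss, evict 38, frames [47, 11]
50 → miss, evict 47, frames [11, 50]
23 → miss, evict 11, frames [50, 23]
50 → hit
30 → miss, evict 50, frames [23, 30]
50 → miss, evict 23, frames [30, 50]
Page faults: 11.

11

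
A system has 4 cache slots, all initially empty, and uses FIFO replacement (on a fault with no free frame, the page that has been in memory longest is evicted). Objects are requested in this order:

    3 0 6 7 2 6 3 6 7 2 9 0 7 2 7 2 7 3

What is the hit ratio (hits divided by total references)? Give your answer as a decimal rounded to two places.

0.39

3 → miss, frames (3)
0 → miss, frames (3 0)
6 → miss, frames (3 0 6)
7 → miss, frames (3 0 6 7)
2 → miss, evict 3, frames (0 6 7 2)
6 → hit
3 → miss, evict 0, frames (6 7 2 3)
6 → hit
7 → hit
2 → hit
9 → miss, evict 6, frames (7 2 3 9)
0 → miss, evict 7, frames (2 3 9 0)
7 → miss, evict 2, frames (3 9 0 7)
2 → miss, evict 3, frames (9 0 7 2)
7 → hit
2 → hit
7 → hit
3 → miss, evict 9, frames (0 7 2 3)
Hits: 7 of 18 references → 7/18 = 0.3889.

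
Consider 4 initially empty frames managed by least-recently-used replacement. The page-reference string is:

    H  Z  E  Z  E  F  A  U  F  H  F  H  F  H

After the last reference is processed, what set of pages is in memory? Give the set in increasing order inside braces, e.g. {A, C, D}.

{A, F, H, U}

H: miss, frames {H}
Z: miss, frames {H,Z}
E: miss, frames {H,Z,E}
Z: hit
E: hit
F: miss, frames {H,Z,E,F}
A: miss, evict H, frames {Z,E,F,A}
U: miss, evict Z, frames {E,F,A,U}
F: hit
H: miss, evict E, frames {A,U,F,H}
F: hit
H: hit
F: hit
H: hit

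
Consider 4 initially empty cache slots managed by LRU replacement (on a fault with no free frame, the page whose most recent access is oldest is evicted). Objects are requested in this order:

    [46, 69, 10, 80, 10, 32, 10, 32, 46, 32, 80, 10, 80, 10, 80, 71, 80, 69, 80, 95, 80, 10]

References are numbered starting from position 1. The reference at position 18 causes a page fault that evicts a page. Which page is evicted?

32

pos 1: 46 → fault, frames [46]
pos 2: 69 → fault, frames [46, 69]
pos 3: 10 → fault, frames [46, 69, 10]
pos 4: 80 → fault, frames [46, 69, 10, 80]
pos 5: 10 → hit
pos 6: 32 → fault, evict 46, frames [69, 80, 10, 32]
pos 7: 10 → hit
pos 8: 32 → hit
pos 9: 46 → fault, evict 69, frames [80, 10, 32, 46]
pos 10: 32 → hit
pos 11: 80 → hit
pos 12: 10 → hit
pos 13: 80 → hit
pos 14: 10 → hit
pos 15: 80 → hit
pos 16: 71 → fault, evict 46, frames [32, 10, 80, 71]
pos 17: 80 → hit
pos 18: 69 → fault, evict 32, frames [10, 71, 80, 69]
At position 18, page 32 is evicted.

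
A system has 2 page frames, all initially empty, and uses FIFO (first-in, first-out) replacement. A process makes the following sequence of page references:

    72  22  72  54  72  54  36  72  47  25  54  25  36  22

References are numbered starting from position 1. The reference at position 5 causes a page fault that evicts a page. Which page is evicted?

22

pos 1: 72 -> miss, frames (72)
pos 2: 22 -> miss, frames (72 22)
pos 3: 72 -> hit
pos 4: 54 -> miss, evict 72, frames (22 54)
pos 5: 72 -> miss, evict 22, frames (54 72)
At position 5, page 22 is evicted.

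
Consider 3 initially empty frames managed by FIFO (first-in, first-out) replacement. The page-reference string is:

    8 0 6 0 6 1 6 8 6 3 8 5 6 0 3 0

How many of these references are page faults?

8: miss, frames [8]
0: miss, frames [8, 0]
6: miss, frames [8, 0, 6]
0: hit
6: hit
1: miss, evict 8, frames [0, 6, 1]
6: hit
8: miss, evict 0, frames [6, 1, 8]
6: hit
3: miss, evict 6, frames [1, 8, 3]
8: hit
5: miss, evict 1, frames [8, 3, 5]
6: miss, evict 8, frames [3, 5, 6]
0: miss, evict 3, frames [5, 6, 0]
3: miss, evict 5, frames [6, 0, 3]
0: hit
Page faults: 10.

10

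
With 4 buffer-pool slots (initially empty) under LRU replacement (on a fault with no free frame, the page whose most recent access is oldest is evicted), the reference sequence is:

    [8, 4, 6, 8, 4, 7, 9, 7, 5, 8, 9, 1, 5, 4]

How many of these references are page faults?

8: miss, frames (8)
4: miss, frames (8 4)
6: miss, frames (8 4 6)
8: hit
4: hit
7: miss, frames (6 8 4 7)
9: miss, evict 6, frames (8 4 7 9)
7: hit
5: miss, evict 8, frames (4 9 7 5)
8: miss, evict 4, frames (9 7 5 8)
9: hit
1: miss, evict 7, frames (5 8 9 1)
5: hit
4: miss, evict 8, frames (9 1 5 4)
Page faults: 9.

9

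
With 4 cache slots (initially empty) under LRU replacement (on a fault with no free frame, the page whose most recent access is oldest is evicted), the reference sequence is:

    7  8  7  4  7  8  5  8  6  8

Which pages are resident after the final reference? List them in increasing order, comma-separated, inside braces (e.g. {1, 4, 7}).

7: fault, frames (7)
8: fault, frames (7 8)
7: hit
4: fault, frames (8 7 4)
7: hit
8: hit
5: fault, frames (4 7 8 5)
8: hit
6: fault, evict 4, frames (7 5 8 6)
8: hit

{5, 6, 7, 8}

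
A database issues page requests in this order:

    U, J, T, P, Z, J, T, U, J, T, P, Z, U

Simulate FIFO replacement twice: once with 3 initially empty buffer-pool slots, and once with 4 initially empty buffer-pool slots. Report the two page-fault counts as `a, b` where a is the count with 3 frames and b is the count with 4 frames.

3 frames: F F F F F F F F . . F F . → 10 faults.
4 frames: F F F F F . . F F F F F F → 11 faults.
11 > 10: adding a frame increased faults — Belady's anomaly.

10, 11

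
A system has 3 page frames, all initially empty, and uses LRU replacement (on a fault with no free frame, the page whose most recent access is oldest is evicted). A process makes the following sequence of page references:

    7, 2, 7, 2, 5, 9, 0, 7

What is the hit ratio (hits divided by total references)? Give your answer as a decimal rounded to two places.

0.25

7: fault, frames [7]
2: fault, frames [7, 2]
7: hit
2: hit
5: fault, frames [7, 2, 5]
9: fault, evict 7, frames [2, 5, 9]
0: fault, evict 2, frames [5, 9, 0]
7: fault, evict 5, frames [9, 0, 7]
Hits: 2 of 8 references → 2/8 = 0.2500.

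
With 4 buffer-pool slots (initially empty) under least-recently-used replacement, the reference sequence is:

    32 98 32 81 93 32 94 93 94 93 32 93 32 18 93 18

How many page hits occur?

10

32 -> fault, frames [32]
98 -> fault, frames [32, 98]
32 -> hit
81 -> fault, frames [98, 32, 81]
93 -> fault, frames [98, 32, 81, 93]
32 -> hit
94 -> fault, evict 98, frames [81, 93, 32, 94]
93 -> hit
94 -> hit
93 -> hit
32 -> hit
93 -> hit
32 -> hit
18 -> fault, evict 81, frames [94, 93, 32, 18]
93 -> hit
18 -> hit
Hits: 10.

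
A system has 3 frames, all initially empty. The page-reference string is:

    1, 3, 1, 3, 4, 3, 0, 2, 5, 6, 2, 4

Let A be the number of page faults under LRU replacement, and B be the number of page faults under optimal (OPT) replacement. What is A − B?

1

Under LRU: F F . . F . F F F F . F → 8 faults.
Under OPT: F F . . F . F F F F . . → 7 faults.
A − B = 8 − 7 = 1.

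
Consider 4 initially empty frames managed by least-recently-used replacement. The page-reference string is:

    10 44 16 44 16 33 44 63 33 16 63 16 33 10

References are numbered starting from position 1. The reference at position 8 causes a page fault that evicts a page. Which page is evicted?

10

pos 1: 10 → fault, frames (10)
pos 2: 44 → fault, frames (10 44)
pos 3: 16 → fault, frames (10 44 16)
pos 4: 44 → hit
pos 5: 16 → hit
pos 6: 33 → fault, frames (10 44 16 33)
pos 7: 44 → hit
pos 8: 63 → fault, evict 10, frames (16 33 44 63)
At position 8, page 10 is evicted.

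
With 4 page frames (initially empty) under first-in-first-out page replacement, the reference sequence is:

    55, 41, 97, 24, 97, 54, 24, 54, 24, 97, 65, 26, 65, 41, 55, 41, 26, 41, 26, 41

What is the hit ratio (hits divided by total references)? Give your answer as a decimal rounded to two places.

0.55

55 -> miss, frames {55}
41 -> miss, frames {55,41}
97 -> miss, frames {55,41,97}
24 -> miss, frames {55,41,97,24}
97 -> hit
54 -> miss, evict 55, frames {41,97,24,54}
24 -> hit
54 -> hit
24 -> hit
97 -> hit
65 -> miss, evict 41, frames {97,24,54,65}
26 -> miss, evict 97, frames {24,54,65,26}
65 -> hit
41 -> miss, evict 24, frames {54,65,26,41}
55 -> miss, evict 54, frames {65,26,41,55}
41 -> hit
26 -> hit
41 -> hit
26 -> hit
41 -> hit
Hits: 11 of 20 references → 11/20 = 0.5500.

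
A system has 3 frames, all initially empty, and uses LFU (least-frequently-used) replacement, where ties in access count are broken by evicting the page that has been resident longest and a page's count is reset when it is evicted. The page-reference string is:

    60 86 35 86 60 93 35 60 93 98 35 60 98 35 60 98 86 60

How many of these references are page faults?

11

60 -> fault, frames [60]
86 -> fault, frames [60, 86]
35 -> fault, frames [60, 86, 35]
86 -> hit
60 -> hit
93 -> fault, evict 35, frames [60, 86, 93]
35 -> fault, evict 93, frames [60, 86, 35]
60 -> hit
93 -> fault, evict 35, frames [60, 86, 93]
98 -> fault, evict 93, frames [60, 86, 98]
35 -> fault, evict 98, frames [60, 86, 35]
60 -> hit
98 -> fault, evict 35, frames [60, 86, 98]
35 -> fault, evict 98, frames [60, 86, 35]
60 -> hit
98 -> fault, evict 35, frames [60, 86, 98]
86 -> hit
60 -> hit
Page faults: 11.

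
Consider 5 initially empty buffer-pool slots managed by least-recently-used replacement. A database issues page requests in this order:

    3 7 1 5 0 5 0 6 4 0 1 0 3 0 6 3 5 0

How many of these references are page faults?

9

3: miss, frames (3)
7: miss, frames (3 7)
1: miss, frames (3 7 1)
5: miss, frames (3 7 1 5)
0: miss, frames (3 7 1 5 0)
5: hit
0: hit
6: miss, evict 3, frames (7 1 5 0 6)
4: miss, evict 7, frames (1 5 0 6 4)
0: hit
1: hit
0: hit
3: miss, evict 5, frames (6 4 1 0 3)
0: hit
6: hit
3: hit
5: miss, evict 4, frames (1 0 6 3 5)
0: hit
Page faults: 9.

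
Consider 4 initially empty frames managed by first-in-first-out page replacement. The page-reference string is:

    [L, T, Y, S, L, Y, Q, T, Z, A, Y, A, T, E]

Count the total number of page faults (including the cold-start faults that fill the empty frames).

L -> fault, frames [L]
T -> fault, frames [L, T]
Y -> fault, frames [L, T, Y]
S -> fault, frames [L, T, Y, S]
L -> hit
Y -> hit
Q -> fault, evict L, frames [T, Y, S, Q]
T -> hit
Z -> fault, evict T, frames [Y, S, Q, Z]
A -> fault, evict Y, frames [S, Q, Z, A]
Y -> fault, evict S, frames [Q, Z, A, Y]
A -> hit
T -> fault, evict Q, frames [Z, A, Y, T]
E -> fault, evict Z, frames [A, Y, T, E]
Page faults: 10.

10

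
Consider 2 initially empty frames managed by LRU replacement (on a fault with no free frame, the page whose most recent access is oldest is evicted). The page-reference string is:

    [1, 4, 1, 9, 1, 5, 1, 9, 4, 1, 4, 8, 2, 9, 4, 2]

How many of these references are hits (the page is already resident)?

1: fault, frames {1}
4: fault, frames {1,4}
1: hit
9: fault, evict 4, frames {1,9}
1: hit
5: fault, evict 9, frames {1,5}
1: hit
9: fault, evict 5, frames {1,9}
4: fault, evict 1, frames {9,4}
1: fault, evict 9, frames {4,1}
4: hit
8: fault, evict 1, frames {4,8}
2: fault, evict 4, frames {8,2}
9: fault, evict 8, frames {2,9}
4: fault, evict 2, frames {9,4}
2: fault, evict 9, frames {4,2}
Hits: 4.

4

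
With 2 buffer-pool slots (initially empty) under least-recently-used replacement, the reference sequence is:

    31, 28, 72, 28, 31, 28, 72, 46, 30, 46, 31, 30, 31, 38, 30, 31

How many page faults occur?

12

31 -> miss, frames (31)
28 -> miss, frames (31 28)
72 -> miss, evict 31, frames (28 72)
28 -> hit
31 -> miss, evict 72, frames (28 31)
28 -> hit
72 -> miss, evict 31, frames (28 72)
46 -> miss, evict 28, frames (72 46)
30 -> miss, evict 72, frames (46 30)
46 -> hit
31 -> miss, evict 30, frames (46 31)
30 -> miss, evict 46, frames (31 30)
31 -> hit
38 -> miss, evict 30, frames (31 38)
30 -> miss, evict 31, frames (38 30)
31 -> miss, evict 38, frames (30 31)
Page faults: 12.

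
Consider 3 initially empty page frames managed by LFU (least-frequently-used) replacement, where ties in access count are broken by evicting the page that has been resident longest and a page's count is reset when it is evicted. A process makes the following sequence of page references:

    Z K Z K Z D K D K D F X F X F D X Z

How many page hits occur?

8

Z -> miss, frames [Z]
K -> miss, frames [Z, K]
Z -> hit
K -> hit
Z -> hit
D -> miss, frames [Z, K, D]
K -> hit
D -> hit
K -> hit
D -> hit
F -> miss, evict Z, frames [K, D, F]
X -> miss, evict F, frames [K, D, X]
F -> miss, evict X, frames [K, D, F]
X -> miss, evict F, frames [K, D, X]
F -> miss, evict X, frames [K, D, F]
D -> hit
X -> miss, evict F, frames [K, D, X]
Z -> miss, evict X, frames [K, D, Z]
Hits: 8.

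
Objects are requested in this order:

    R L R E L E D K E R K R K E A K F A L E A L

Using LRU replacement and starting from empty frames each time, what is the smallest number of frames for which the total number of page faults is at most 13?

f=1: 22 faults
f=2: 18 faults
f=3: 10 faults
f=4: 10 faults
f=5: 8 faults
f=6: 8 faults
f=7: 7 faults
Smallest f with faults ≤ 13 is 3.

3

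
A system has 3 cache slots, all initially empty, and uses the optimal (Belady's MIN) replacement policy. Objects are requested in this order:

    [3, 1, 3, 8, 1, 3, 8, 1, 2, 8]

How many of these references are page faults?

3: fault, frames {3}
1: fault, frames {3,1}
3: hit
8: fault, frames {3,1,8}
1: hit
3: hit
8: hit
1: hit
2: fault, evict 1, frames {3,8,2}
8: hit
Page faults: 4.

4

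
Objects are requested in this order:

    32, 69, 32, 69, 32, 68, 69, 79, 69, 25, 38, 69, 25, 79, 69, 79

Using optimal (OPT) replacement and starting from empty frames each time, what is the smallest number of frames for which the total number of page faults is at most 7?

3

f=1: 16 faults
f=2: 8 faults
f=3: 7 faults
f=4: 6 faults
f=5: 6 faults
f=6: 6 faults
Smallest f with faults ≤ 7 is 3.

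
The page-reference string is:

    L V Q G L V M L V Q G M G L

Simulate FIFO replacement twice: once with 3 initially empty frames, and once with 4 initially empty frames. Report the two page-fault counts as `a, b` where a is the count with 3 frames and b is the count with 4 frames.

3 frames: F F F F F F F . . F F . . F → 10 faults.
4 frames: F F F F . . F F F F F F . F → 11 faults.
11 > 10: adding a frame increased faults — Belady's anomaly.

10, 11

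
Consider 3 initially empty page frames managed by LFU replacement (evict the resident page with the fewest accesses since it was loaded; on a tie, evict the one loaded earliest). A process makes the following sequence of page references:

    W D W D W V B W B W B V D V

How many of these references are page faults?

7

W → fault, frames {W}
D → fault, frames {W,D}
W → hit
D → hit
W → hit
V → fault, frames {W,D,V}
B → fault, evict V, frames {W,D,B}
W → hit
B → hit
W → hit
B → hit
V → fault, evict D, frames {W,B,V}
D → fault, evict V, frames {W,B,D}
V → fault, evict D, frames {W,B,V}
Page faults: 7.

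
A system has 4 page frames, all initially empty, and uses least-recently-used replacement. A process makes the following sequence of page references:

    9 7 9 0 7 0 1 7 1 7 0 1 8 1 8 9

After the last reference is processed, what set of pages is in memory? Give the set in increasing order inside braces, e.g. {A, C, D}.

9: miss, frames (9)
7: miss, frames (9 7)
9: hit
0: miss, frames (7 9 0)
7: hit
0: hit
1: miss, frames (9 7 0 1)
7: hit
1: hit
7: hit
0: hit
1: hit
8: miss, evict 9, frames (7 0 1 8)
1: hit
8: hit
9: miss, evict 7, frames (0 1 8 9)

{0, 1, 8, 9}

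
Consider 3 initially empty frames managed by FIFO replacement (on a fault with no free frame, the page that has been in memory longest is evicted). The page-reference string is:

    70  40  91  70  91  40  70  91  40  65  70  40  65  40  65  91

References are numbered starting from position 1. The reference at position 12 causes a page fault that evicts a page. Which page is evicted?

pos 1: 70 → miss, frames [70]
pos 2: 40 → miss, frames [70, 40]
pos 3: 91 → miss, frames [70, 40, 91]
pos 4: 70 → hit
pos 5: 91 → hit
pos 6: 40 → hit
pos 7: 70 → hit
pos 8: 91 → hit
pos 9: 40 → hit
pos 10: 65 → miss, evict 70, frames [40, 91, 65]
pos 11: 70 → miss, evict 40, frames [91, 65, 70]
pos 12: 40 → miss, evict 91, frames [65, 70, 40]
At position 12, page 91 is evicted.

91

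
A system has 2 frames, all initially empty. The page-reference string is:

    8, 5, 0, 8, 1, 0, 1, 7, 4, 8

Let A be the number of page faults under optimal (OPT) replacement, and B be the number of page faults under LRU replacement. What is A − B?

-2

Under OPT: F F F . F . . F F F → 7 faults.
Under LRU: F F F F F F . F F F → 9 faults.
A − B = 7 − 9 = -2.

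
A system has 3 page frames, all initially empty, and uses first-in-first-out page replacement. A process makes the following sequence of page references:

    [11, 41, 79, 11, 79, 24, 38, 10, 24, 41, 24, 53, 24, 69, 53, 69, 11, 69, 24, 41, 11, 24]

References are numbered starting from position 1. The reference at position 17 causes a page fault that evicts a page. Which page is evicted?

24

pos 1: 11 -> miss, frames {11}
pos 2: 41 -> miss, frames {11,41}
pos 3: 79 -> miss, frames {11,41,79}
pos 4: 11 -> hit
pos 5: 79 -> hit
pos 6: 24 -> miss, evict 11, frames {41,79,24}
pos 7: 38 -> miss, evict 41, frames {79,24,38}
pos 8: 10 -> miss, evict 79, frames {24,38,10}
pos 9: 24 -> hit
pos 10: 41 -> miss, evict 24, frames {38,10,41}
pos 11: 24 -> miss, evict 38, frames {10,41,24}
pos 12: 53 -> miss, evict 10, frames {41,24,53}
pos 13: 24 -> hit
pos 14: 69 -> miss, evict 41, frames {24,53,69}
pos 15: 53 -> hit
pos 16: 69 -> hit
pos 17: 11 -> miss, evict 24, frames {53,69,11}
At position 17, page 24 is evicted.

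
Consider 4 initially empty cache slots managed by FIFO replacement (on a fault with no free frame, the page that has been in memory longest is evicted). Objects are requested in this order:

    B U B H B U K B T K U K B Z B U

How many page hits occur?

B → fault, frames [B]
U → fault, frames [B, U]
B → hit
H → fault, frames [B, U, H]
B → hit
U → hit
K → fault, frames [B, U, H, K]
B → hit
T → fault, evict B, frames [U, H, K, T]
K → hit
U → hit
K → hit
B → fault, evict U, frames [H, K, T, B]
Z → fault, evict H, frames [K, T, B, Z]
B → hit
U → fault, evict K, frames [T, B, Z, U]
Hits: 8.

8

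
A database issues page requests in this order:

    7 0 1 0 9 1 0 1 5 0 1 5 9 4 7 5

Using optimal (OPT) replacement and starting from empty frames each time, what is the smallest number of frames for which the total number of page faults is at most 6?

5

f=1: 16 faults
f=2: 10 faults
f=3: 8 faults
f=4: 7 faults
f=5: 6 faults
f=6: 6 faults
Smallest f with faults ≤ 6 is 5.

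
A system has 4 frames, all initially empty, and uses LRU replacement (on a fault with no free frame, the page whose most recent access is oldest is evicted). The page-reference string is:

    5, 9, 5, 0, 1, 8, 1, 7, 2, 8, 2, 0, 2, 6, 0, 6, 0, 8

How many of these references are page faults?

9

5 → fault, frames [5]
9 → fault, frames [5, 9]
5 → hit
0 → fault, frames [9, 5, 0]
1 → fault, frames [9, 5, 0, 1]
8 → fault, evict 9, frames [5, 0, 1, 8]
1 → hit
7 → fault, evict 5, frames [0, 8, 1, 7]
2 → fault, evict 0, frames [8, 1, 7, 2]
8 → hit
2 → hit
0 → fault, evict 1, frames [7, 8, 2, 0]
2 → hit
6 → fault, evict 7, frames [8, 0, 2, 6]
0 → hit
6 → hit
0 → hit
8 → hit
Page faults: 9.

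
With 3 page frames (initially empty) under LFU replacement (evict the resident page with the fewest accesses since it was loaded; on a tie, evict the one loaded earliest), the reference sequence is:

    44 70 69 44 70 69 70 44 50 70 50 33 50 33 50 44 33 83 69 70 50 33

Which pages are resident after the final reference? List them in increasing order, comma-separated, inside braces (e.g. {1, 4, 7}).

44: fault, frames [44]
70: fault, frames [44, 70]
69: fault, frames [44, 70, 69]
44: hit
70: hit
69: hit
70: hit
44: hit
50: fault, evict 69, frames [44, 70, 50]
70: hit
50: hit
33: fault, evict 50, frames [44, 70, 33]
50: fault, evict 33, frames [44, 70, 50]
33: fault, evict 50, frames [44, 70, 33]
50: fault, evict 33, frames [44, 70, 50]
44: hit
33: fault, evict 50, frames [44, 70, 33]
83: fault, evict 33, frames [44, 70, 83]
69: fault, evict 83, frames [44, 70, 69]
70: hit
50: fault, evict 69, frames [44, 70, 50]
33: fault, evict 50, frames [44, 70, 33]

{33, 44, 70}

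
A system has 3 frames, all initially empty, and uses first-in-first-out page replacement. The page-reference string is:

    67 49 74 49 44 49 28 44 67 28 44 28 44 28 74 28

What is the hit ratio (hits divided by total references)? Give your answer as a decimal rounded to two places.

0.56

67 -> fault, frames (67)
49 -> fault, frames (67 49)
74 -> fault, frames (67 49 74)
49 -> hit
44 -> fault, evict 67, frames (49 74 44)
49 -> hit
28 -> fault, evict 49, frames (74 44 28)
44 -> hit
67 -> fault, evict 74, frames (44 28 67)
28 -> hit
44 -> hit
28 -> hit
44 -> hit
28 -> hit
74 -> fault, evict 44, frames (28 67 74)
28 -> hit
Hits: 9 of 16 references → 9/16 = 0.5625.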